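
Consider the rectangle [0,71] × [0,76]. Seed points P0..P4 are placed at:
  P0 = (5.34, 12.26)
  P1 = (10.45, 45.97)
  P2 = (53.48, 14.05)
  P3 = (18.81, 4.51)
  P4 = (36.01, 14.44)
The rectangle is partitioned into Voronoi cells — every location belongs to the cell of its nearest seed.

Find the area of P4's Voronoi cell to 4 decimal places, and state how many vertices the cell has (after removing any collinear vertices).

Area of P4's cell: 798.3007 (5 vertices)

1. box [0,71]×[0,76]: [(0, 0) (71, 0) (71, 76) (0, 76)]
2. ⊥bis P4·P0 via (20.675,13.35): [(21.6239, 0) (71, 0) (71, 76) (16.2219, 76)]  |A|=3957.8598
3. ⊥bis P4·P1 via (23.23,30.205): [(19.6814, 27.3283) (21.6239, 0) (71, 0) (71, 68.9301)]  |A|=2443.3791
4. ⊥bis P4·P2 via (44.745,14.245): [(45.5044, 48.2619) (19.6814, 27.3283) (21.6239, 0) (44.427, 0)]  |A|=923.4406
5. ⊥bis P4·P3 via (27.41,9.475): [(45.5044, 48.2619) (19.6814, 27.3283) (20.0435, 22.2347) (32.8802, 0) (44.427, 0)]  |A|=798.3007
6. canonical 5-gon: [(45.5044, 48.2619) (19.6814, 27.3283) (20.0435, 22.2347) (32.8802, 0) (44.427, 0)]
7. shoelace: 798.3007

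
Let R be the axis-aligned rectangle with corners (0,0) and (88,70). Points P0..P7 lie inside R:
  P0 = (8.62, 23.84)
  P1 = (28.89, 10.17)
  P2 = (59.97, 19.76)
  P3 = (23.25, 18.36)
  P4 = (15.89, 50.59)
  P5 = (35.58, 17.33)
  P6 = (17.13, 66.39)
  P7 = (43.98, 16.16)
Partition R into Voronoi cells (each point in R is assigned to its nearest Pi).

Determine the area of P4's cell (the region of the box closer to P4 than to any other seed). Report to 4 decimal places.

1. box [0,88]×[0,70]: [(0, 0) (88, 0) (88, 70) (0, 70)]
2. ⊥bis P4·P0 via (12.255,37.215): [(0, 40.5456) (88, 16.6293) (88, 70) (0, 70)]  |A|=3644.3017
3. ⊥bis P4·P1 via (22.39,30.38): [(0, 40.5456) (29.2666, 32.5917) (88, 51.4817) (88, 70) (0, 70)]  |A|=2620.8034
4. ⊥bis P4·P2 via (37.93,35.175): [(0, 40.5456) (29.2666, 32.5917) (38.1132, 35.4369) (62.287, 70) (0, 70)]  |A|=1714.533
5. ⊥bis P4·P3 via (19.57,34.475): [(0, 40.5456) (21.0735, 34.8183) (40.8371, 39.3315) (62.287, 70) (0, 70)]  |A|=1660.6892
6. ⊥bis P4·P5 via (25.735,33.96): [(0, 40.5456) (21.0735, 34.8183) (31.0227, 37.0903) (45.0972, 45.4225) (62.287, 70) (0, 70)]  |A|=1635.5735
7. ⊥bis P4·P6 via (16.51,58.49): [(0, 59.7857) (0, 40.5456) (21.0735, 34.8183) (31.0227, 37.0903) (45.0972, 45.4225) (52.2737, 55.6832)]  |A|=922.7306
8. ⊥bis P4·P7 via (29.935,33.375): [(0, 59.7857) (0, 40.5456) (21.0735, 34.8183) (31.0227, 37.0903) (43.6555, 44.569) (45.6229, 46.1741) (52.2737, 55.6832)]  |A|=922.4132
9. canonical 7-gon: [(0, 59.7857) (0, 40.5456) (21.0735, 34.8183) (31.0227, 37.0903) (43.6555, 44.569) (45.6229, 46.1741) (52.2737, 55.6832)]
10. shoelace: 922.4132

Area of P4's cell: 922.4132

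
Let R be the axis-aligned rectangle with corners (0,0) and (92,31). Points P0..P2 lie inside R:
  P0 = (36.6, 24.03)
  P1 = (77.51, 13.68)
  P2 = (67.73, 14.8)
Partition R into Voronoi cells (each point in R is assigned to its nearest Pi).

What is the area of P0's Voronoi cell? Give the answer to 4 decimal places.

1. box [0,92]×[0,31]: [(0, 0) (92, 0) (92, 31) (0, 31)]
2. ⊥bis P0·P1 via (57.055,18.855): [(0, 0) (52.2848, 0) (60.1276, 31) (0, 31)]  |A|=1742.3923
3. ⊥bis P0·P2 via (52.165,19.415): [(0, 0) (46.4085, 0) (55.5999, 31) (0, 31)]  |A|=1581.1305
4. canonical 4-gon: [(0, 0) (46.4085, 0) (55.5999, 31) (0, 31)]
5. shoelace: 1581.1305

Area of P0's cell: 1581.1305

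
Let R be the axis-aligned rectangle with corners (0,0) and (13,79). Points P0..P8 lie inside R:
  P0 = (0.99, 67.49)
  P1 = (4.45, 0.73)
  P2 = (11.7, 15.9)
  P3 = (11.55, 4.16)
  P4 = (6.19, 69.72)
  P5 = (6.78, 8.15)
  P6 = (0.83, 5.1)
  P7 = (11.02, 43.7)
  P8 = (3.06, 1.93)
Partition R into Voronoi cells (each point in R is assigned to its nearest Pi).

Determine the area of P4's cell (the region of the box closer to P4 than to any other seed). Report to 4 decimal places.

Area of P4's cell: 199.9094

1. box [0,13]×[0,79]: [(0, 0) (13, 0) (13, 79) (0, 79)]
2. ⊥bis P4·P0 via (3.59,68.605): [(0, 76.9763) (13, 46.6624) (13, 79) (0, 79)]  |A|=223.3485
3. ⊥bis P4·P1 via (5.32,35.225): [(0, 76.9763) (13, 46.6624) (13, 79) (0, 79)]  |A|=223.3485
4. ⊥bis P4·P2 via (8.945,42.81): [(0, 76.9763) (13, 46.6624) (13, 79) (0, 79)]  |A|=223.3485
5. ⊥bis P4·P3 via (8.87,36.94): [(0, 76.9763) (13, 46.6624) (13, 79) (0, 79)]  |A|=223.3485
6. ⊥bis P4·P5 via (6.485,38.935): [(0, 76.9763) (13, 46.6624) (13, 79) (0, 79)]  |A|=223.3485
7. ⊥bis P4·P6 via (3.51,37.41): [(0, 76.9763) (13, 46.6624) (13, 79) (0, 79)]  |A|=223.3485
8. ⊥bis P4·P7 via (8.605,56.71): [(0, 76.9763) (8.6848, 56.7248) (13, 57.5258) (13, 79) (0, 79)]  |A|=199.9094
9. ⊥bis P4·P8 via (4.625,35.825): [(0, 76.9763) (8.6848, 56.7248) (13, 57.5258) (13, 79) (0, 79)]  |A|=199.9094
10. canonical 5-gon: [(0, 76.9763) (8.6848, 56.7248) (13, 57.5258) (13, 79) (0, 79)]
11. shoelace: 199.9094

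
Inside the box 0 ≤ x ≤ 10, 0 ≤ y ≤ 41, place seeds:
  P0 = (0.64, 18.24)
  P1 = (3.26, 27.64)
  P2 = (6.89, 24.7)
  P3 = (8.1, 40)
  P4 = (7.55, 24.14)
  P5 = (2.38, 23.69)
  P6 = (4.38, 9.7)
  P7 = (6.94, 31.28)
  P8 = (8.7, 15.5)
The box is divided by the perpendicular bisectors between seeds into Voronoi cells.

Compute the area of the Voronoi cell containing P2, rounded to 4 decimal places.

Area of P2's cell: 15.7137

1. box [0,10]×[0,41]: [(0, 0) (10, 0) (10, 41) (0, 41)]
2. ⊥bis P2·P0 via (3.765,21.47): [(0, 25.1126) (10, 15.4377) (10, 41) (0, 41)]  |A|=207.2485
3. ⊥bis P2·P1 via (5.075,26.17): [(2.3652, 22.8243) (10, 15.4377) (10, 32.2509)]  |A|=64.1824
4. ⊥bis P2·P3 via (7.495,32.35): [(9.9247, 32.1579) (2.3652, 22.8243) (10, 15.4377) (10, 32.1519)]  |A|=64.1786
5. ⊥bis P2·P4 via (7.22,24.42): [(9.9247, 32.1579) (2.3652, 22.8243) (4.2878, 20.9642) (10, 27.6964) (10, 32.1519)]  |A|=29.1665
6. ⊥bis P2·P5 via (4.635,24.195): [(9.9247, 32.1579) (4.3838, 25.3166) (5.1349, 21.9626) (10, 27.6964) (10, 32.1519)]  |A|=23.0976
7. ⊥bis P2·P6 via (5.635,17.2): [(9.9247, 32.1579) (4.3838, 25.3166) (5.1349, 21.9626) (10, 27.6964) (10, 32.1519)]  |A|=23.0976
8. ⊥bis P2·P7 via (6.915,27.99): [(6.5513, 27.9928) (4.3838, 25.3166) (5.1349, 21.9626) (10, 27.6964) (10, 27.9666)]  |A|=15.7137
9. ⊥bis P2·P8 via (7.795,20.1): [(6.5513, 27.9928) (4.3838, 25.3166) (5.1349, 21.9626) (10, 27.6964) (10, 27.9666)]  |A|=15.7137
10. canonical 5-gon: [(6.5513, 27.9928) (4.3838, 25.3166) (5.1349, 21.9626) (10, 27.6964) (10, 27.9666)]
11. shoelace: 15.7137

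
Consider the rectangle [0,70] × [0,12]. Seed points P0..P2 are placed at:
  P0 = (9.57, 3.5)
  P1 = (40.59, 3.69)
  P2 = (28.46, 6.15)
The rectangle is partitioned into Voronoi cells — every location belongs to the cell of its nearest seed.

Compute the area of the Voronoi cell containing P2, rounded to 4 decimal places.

1. box [0,70]×[0,12]: [(0, 0) (70, 0) (70, 12) (0, 12)]
2. ⊥bis P2·P0 via (19.015,4.825): [(19.6919, 0) (70, 0) (70, 12) (18.0084, 12)]  |A|=613.798
3. ⊥bis P2·P1 via (34.525,4.92): [(19.6919, 0) (33.5272, 0) (35.9608, 12) (18.0084, 12)]  |A|=190.7264
4. canonical 4-gon: [(19.6919, 0) (33.5272, 0) (35.9608, 12) (18.0084, 12)]
5. shoelace: 190.7264

Area of P2's cell: 190.7264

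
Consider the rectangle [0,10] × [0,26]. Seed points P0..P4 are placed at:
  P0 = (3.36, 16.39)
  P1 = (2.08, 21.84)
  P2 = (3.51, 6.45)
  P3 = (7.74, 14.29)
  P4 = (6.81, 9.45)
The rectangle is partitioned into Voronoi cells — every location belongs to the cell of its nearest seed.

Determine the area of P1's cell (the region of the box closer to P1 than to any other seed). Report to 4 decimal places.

Area of P1's cell: 62.4120

1. box [0,10]×[0,26]: [(0, 0) (10, 0) (10, 26) (0, 26)]
2. ⊥bis P1·P0 via (2.72,19.115): [(0, 18.4762) (10, 20.8248) (10, 26) (0, 26)]  |A|=63.4951
3. ⊥bis P1·P2 via (2.795,14.145): [(0, 18.4762) (10, 20.8248) (10, 26) (0, 26)]  |A|=63.4951
4. ⊥bis P1·P3 via (4.91,18.065): [(0, 18.4762) (7.9487, 20.343) (10, 21.8808) (10, 26) (0, 26)]  |A|=62.412
5. ⊥bis P1·P4 via (4.445,15.645): [(0, 18.4762) (7.9487, 20.343) (10, 21.8808) (10, 26) (0, 26)]  |A|=62.412
6. canonical 5-gon: [(0, 18.4762) (7.9487, 20.343) (10, 21.8808) (10, 26) (0, 26)]
7. shoelace: 62.412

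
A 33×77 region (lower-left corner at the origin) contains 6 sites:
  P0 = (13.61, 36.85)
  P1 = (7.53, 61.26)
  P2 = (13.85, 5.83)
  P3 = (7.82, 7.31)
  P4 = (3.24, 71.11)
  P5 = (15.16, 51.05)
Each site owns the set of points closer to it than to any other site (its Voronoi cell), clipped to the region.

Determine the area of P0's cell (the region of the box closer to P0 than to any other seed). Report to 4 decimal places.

1. box [0,33]×[0,77]: [(0, 0) (33, 0) (33, 77) (0, 77)]
2. ⊥bis P0·P1 via (10.57,49.055): [(0, 46.4222) (0, 0) (33, 0) (33, 54.6418)]  |A|=1667.5571
3. ⊥bis P0·P2 via (13.73,21.34): [(0, 46.4222) (0, 21.2338) (33, 21.4891) (33, 54.6418)]  |A|=962.6299
4. ⊥bis P0·P3 via (10.715,22.08): [(0, 46.4222) (0, 24.1802) (14.4615, 21.3457) (33, 21.4891) (33, 54.6418)]  |A|=941.325
5. ⊥bis P0·P4 via (8.425,53.98): [(0, 46.4222) (0, 24.1802) (14.4615, 21.3457) (33, 21.4891) (33, 54.6418)]  |A|=941.325
6. ⊥bis P0·P5 via (14.385,43.95): [(0, 45.5202) (0, 24.1802) (14.4615, 21.3457) (33, 21.4891) (33, 41.9181)]  |A|=716.4994
7. canonical 5-gon: [(0, 45.5202) (0, 24.1802) (14.4615, 21.3457) (33, 21.4891) (33, 41.9181)]
8. shoelace: 716.4994

Area of P0's cell: 716.4994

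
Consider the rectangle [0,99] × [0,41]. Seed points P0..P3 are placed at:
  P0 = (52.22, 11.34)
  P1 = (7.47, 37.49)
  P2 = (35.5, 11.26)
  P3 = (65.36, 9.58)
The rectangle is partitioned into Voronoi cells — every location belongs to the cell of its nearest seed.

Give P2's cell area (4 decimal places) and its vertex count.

Area of P2's cell: 1063.3051 (5 vertices)

1. box [0,99]×[0,41]: [(0, 0) (99, 0) (99, 41) (0, 41)]
2. ⊥bis P2·P0 via (43.86,11.3): [(0, 0) (43.9141, 0) (43.7179, 41) (0, 41)]  |A|=1796.4552
3. ⊥bis P2·P1 via (21.485,24.375): [(0, 1.4156) (0, 0) (43.9141, 0) (43.7179, 41) (37.0424, 41)]  |A|=1063.3051
4. ⊥bis P2·P3 via (50.43,10.42): [(0, 1.4156) (0, 0) (43.9141, 0) (43.7179, 41) (37.0424, 41)]  |A|=1063.3051
5. canonical 5-gon: [(0, 1.4156) (0, 0) (43.9141, 0) (43.7179, 41) (37.0424, 41)]
6. shoelace: 1063.3051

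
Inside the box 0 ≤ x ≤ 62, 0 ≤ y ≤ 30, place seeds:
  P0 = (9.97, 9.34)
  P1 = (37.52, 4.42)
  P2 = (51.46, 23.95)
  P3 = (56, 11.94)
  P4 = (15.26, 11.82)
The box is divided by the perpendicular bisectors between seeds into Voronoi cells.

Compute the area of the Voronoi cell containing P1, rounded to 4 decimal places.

1. box [0,62]×[0,30]: [(0, 0) (62, 0) (62, 30) (0, 30)]
2. ⊥bis P1·P0 via (23.745,6.88): [(22.5163, 0) (62, 0) (62, 30) (27.8739, 30)]  |A|=1104.1468
3. ⊥bis P1·P2 via (44.49,14.185): [(27.2474, 26.4923) (22.5163, 0) (62, 0) (62, 1.6868)]  |A|=552.3168
4. ⊥bis P1·P3 via (46.76,8.18): [(44.2453, 14.3596) (27.2474, 26.4923) (22.5163, 0) (50.0887, 0)]  |A|=451.8211
5. ⊥bis P1·P4 via (26.39,8.12): [(44.2453, 14.3596) (31.4907, 23.4635) (23.6906, 0) (50.0887, 0)]  |A|=374.6729
6. canonical 4-gon: [(44.2453, 14.3596) (31.4907, 23.4635) (23.6906, 0) (50.0887, 0)]
7. shoelace: 374.6729

Area of P1's cell: 374.6729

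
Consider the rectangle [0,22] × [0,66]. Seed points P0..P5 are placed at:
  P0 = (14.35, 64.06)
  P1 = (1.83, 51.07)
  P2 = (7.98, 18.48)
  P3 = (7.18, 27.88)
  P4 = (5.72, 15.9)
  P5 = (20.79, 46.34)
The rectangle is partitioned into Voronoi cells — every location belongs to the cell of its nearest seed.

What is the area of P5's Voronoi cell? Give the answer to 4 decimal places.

1. box [0,22]×[0,66]: [(0, 0) (22, 0) (22, 66) (0, 66)]
2. ⊥bis P5·P0 via (17.57,55.2): [(0, 48.8145) (0, 0) (22, 0) (22, 56.81)]  |A|=1161.8697
3. ⊥bis P5·P1 via (11.31,48.705): [(12.4677, 53.3457) (0, 3.3694) (0, 0) (22, 0) (22, 56.81)]  |A|=878.5709
4. ⊥bis P5·P2 via (14.385,32.41): [(12.4677, 53.3457) (7.9796, 35.3552) (22, 28.9086) (22, 56.81)]  |A|=273.5652
5. ⊥bis P5·P3 via (13.985,37.11): [(12.4677, 53.3457) (9.2823, 40.5771) (22, 31.2008) (22, 56.81)]  |A|=218.1839
6. ⊥bis P5·P4 via (13.255,31.12): [(12.4677, 53.3457) (9.2823, 40.5771) (22, 31.2008) (22, 56.81)]  |A|=218.1839
7. canonical 4-gon: [(12.4677, 53.3457) (9.2823, 40.5771) (22, 31.2008) (22, 56.81)]
8. shoelace: 218.1839

Area of P5's cell: 218.1839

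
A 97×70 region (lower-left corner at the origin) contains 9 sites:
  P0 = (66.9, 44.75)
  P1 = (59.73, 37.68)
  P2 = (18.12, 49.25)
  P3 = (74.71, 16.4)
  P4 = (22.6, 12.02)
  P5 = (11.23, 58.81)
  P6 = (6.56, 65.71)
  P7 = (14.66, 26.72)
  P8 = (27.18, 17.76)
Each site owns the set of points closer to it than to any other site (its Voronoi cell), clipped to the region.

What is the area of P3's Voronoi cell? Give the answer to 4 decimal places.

Area of P3's cell: 1346.6841

1. box [0,97]×[0,70]: [(0, 0) (97, 0) (97, 70) (0, 70)]
2. ⊥bis P3·P0 via (70.805,30.575): [(0, 11.0693) (0, 0) (97, 0) (97, 37.7913)]  |A|=2369.7398
3. ⊥bis P3·P1 via (67.22,27.04): [(73.1654, 31.2253) (28.808, 0) (97, 0) (97, 37.7913)]  |A|=1515.0262
4. ⊥bis P3·P2 via (46.415,32.825): [(73.1654, 31.2253) (28.808, 0) (97, 0) (97, 37.7913)]  |A|=1515.0262
5. ⊥bis P3·P4 via (48.655,14.21): [(73.1654, 31.2253) (48.6739, 13.9846) (49.8494, 0) (97, 0) (97, 37.7913)]  |A|=1367.8992
6. ⊥bis P3·P5 via (42.97,37.605): [(73.1654, 31.2253) (48.6739, 13.9846) (49.8494, 0) (97, 0) (97, 37.7913)]  |A|=1367.8992
7. ⊥bis P3·P6 via (40.635,41.055): [(73.1654, 31.2253) (48.6739, 13.9846) (49.8494, 0) (97, 0) (97, 37.7913)]  |A|=1367.8992
8. ⊥bis P3·P7 via (44.685,21.56): [(73.1654, 31.2253) (48.6739, 13.9846) (49.8494, 0) (97, 0) (97, 37.7913)]  |A|=1367.8992
9. ⊥bis P3·P8 via (50.945,17.08): [(73.1654, 31.2253) (50.9013, 15.5525) (50.4563, 0) (97, 0) (97, 37.7913)]  |A|=1346.6841
10. canonical 5-gon: [(73.1654, 31.2253) (50.9013, 15.5525) (50.4563, 0) (97, 0) (97, 37.7913)]
11. shoelace: 1346.6841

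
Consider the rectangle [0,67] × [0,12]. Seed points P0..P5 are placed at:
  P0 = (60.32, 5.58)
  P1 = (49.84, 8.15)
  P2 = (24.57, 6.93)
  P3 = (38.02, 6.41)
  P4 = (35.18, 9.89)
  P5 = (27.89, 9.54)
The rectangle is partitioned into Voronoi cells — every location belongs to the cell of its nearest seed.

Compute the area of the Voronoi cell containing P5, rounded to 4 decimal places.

1. box [0,67]×[0,12]: [(0, 0) (67, 0) (67, 12) (0, 12)]
2. ⊥bis P5·P0 via (44.105,7.56): [(0, 0) (43.1819, 0) (44.6472, 12) (0, 12)]  |A|=526.9741
3. ⊥bis P5·P1 via (38.865,8.845): [(0, 0) (38.3049, 0) (39.0648, 12) (0, 12)]  |A|=464.2181
4. ⊥bis P5·P2 via (26.23,8.235): [(32.7039, 0) (38.3049, 0) (39.0648, 12) (23.2702, 12)]  |A|=128.3737
5. ⊥bis P5·P3 via (32.955,7.975): [(31.1153, 2.0208) (34.1987, 12) (23.2702, 12)]  |A|=54.5288
6. ⊥bis P5·P4 via (31.535,9.715): [(31.1153, 2.0208) (31.7983, 4.2314) (31.4253, 12) (23.2702, 12)]  |A|=43.7561
7. canonical 4-gon: [(31.1153, 2.0208) (31.7983, 4.2314) (31.4253, 12) (23.2702, 12)]
8. shoelace: 43.7561

Area of P5's cell: 43.7561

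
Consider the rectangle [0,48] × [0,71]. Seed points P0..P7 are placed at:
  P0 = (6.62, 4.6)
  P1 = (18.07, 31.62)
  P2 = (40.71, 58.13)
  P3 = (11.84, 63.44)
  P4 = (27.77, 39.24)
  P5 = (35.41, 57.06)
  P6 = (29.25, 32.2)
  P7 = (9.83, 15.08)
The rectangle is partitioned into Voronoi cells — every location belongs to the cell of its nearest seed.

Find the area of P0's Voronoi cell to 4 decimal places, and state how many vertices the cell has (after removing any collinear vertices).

Area of P0's cell: 249.3526 (3 vertices)

1. box [0,48]×[0,71]: [(0, 0) (48, 0) (48, 71) (0, 71)]
2. ⊥bis P0·P1 via (12.345,18.11): [(0, 23.3413) (0, 0) (48, 0) (48, 3.0008)]  |A|=632.2116
3. ⊥bis P0·P2 via (23.665,31.365): [(0, 23.3413) (0, 0) (48, 0) (48, 3.0008)]  |A|=632.2116
4. ⊥bis P0·P3 via (9.23,34.02): [(0, 23.3413) (0, 0) (48, 0) (48, 3.0008)]  |A|=632.2116
5. ⊥bis P0·P4 via (17.195,21.92): [(0, 23.3413) (0, 0) (48, 0) (48, 3.0008)]  |A|=632.2116
6. ⊥bis P0·P5 via (21.015,30.83): [(0, 23.3413) (0, 0) (48, 0) (48, 3.0008)]  |A|=632.2116
7. ⊥bis P0·P6 via (17.935,18.4): [(24.6464, 12.8972) (0, 23.3413) (0, 0) (40.376, 0)]  |A|=548.0074
8. ⊥bis P0·P7 via (8.225,9.84): [(0, 12.3593) (0, 0) (40.3506, 0)]  |A|=249.3526
9. canonical 3-gon: [(0, 12.3593) (0, 0) (40.3506, 0)]
10. shoelace: 249.3526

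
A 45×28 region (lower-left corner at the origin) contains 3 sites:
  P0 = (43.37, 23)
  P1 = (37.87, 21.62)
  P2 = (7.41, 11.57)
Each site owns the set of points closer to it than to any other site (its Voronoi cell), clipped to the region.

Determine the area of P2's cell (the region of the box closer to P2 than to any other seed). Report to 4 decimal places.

Area of P2's cell: 657.8935

1. box [0,45]×[0,28]: [(0, 0) (45, 0) (45, 28) (0, 28)]
2. ⊥bis P2·P0 via (25.39,17.285): [(0, 0) (30.8841, 0) (21.9842, 28) (0, 28)]  |A|=740.1561
3. ⊥bis P2·P1 via (22.64,16.595): [(0, 0) (28.1154, 0) (18.877, 28) (0, 28)]  |A|=657.8935
4. canonical 4-gon: [(0, 0) (28.1154, 0) (18.877, 28) (0, 28)]
5. shoelace: 657.8935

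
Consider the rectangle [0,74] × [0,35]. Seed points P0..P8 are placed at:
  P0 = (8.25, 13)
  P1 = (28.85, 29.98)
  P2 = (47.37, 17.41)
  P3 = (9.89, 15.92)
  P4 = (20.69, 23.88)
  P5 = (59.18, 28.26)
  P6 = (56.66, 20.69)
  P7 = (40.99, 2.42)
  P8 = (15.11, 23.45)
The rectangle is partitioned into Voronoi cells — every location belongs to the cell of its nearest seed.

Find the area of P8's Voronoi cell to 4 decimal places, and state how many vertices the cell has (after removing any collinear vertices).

Area of P8's cell: 227.5650 (4 vertices)

1. box [0,74]×[0,35]: [(0, 0) (74, 0) (74, 35) (0, 35)]
2. ⊥bis P8·P0 via (11.68,18.225): [(0, 25.8924) (39.4426, 0) (74, 0) (74, 35) (0, 35)]  |A|=2079.3677
3. ⊥bis P8·P1 via (21.98,26.715): [(0, 25.8924) (32.5152, 4.5475) (18.0425, 35) (0, 35)]  |A|=422.7863
4. ⊥bis P8·P2 via (31.24,20.43): [(0, 25.8924) (28.7314, 7.0314) (29.4671, 10.961) (18.0425, 35) (0, 35)]  |A|=414.4382
5. ⊥bis P8·P3 via (12.5,19.685): [(0, 28.3503) (28.9637, 8.2719) (29.4671, 10.961) (18.0425, 35) (0, 35)]  |A|=358.8325
6. ⊥bis P8·P4 via (17.9,23.665): [(0, 28.3503) (18.5288, 15.5057) (17.0265, 35) (0, 35)]  |A|=227.565
7. ⊥bis P8·P5 via (37.145,25.855): [(0, 28.3503) (18.5288, 15.5057) (17.0265, 35) (0, 35)]  |A|=227.565
8. ⊥bis P8·P6 via (35.885,22.07): [(0, 28.3503) (18.5288, 15.5057) (17.0265, 35) (0, 35)]  |A|=227.565
9. ⊥bis P8·P7 via (28.05,12.935): [(0, 28.3503) (18.5288, 15.5057) (17.0265, 35) (0, 35)]  |A|=227.565
10. canonical 4-gon: [(0, 28.3503) (18.5288, 15.5057) (17.0265, 35) (0, 35)]
11. shoelace: 227.565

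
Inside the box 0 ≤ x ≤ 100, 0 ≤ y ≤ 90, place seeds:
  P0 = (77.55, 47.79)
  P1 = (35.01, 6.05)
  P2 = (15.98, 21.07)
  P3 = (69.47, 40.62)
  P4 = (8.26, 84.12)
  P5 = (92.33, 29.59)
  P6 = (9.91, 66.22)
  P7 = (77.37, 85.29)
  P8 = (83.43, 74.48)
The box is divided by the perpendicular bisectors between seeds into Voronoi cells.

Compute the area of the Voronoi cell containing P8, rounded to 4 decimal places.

1. box [0,100]×[0,90]: [(0, 0) (100, 0) (100, 90) (0, 90)]
2. ⊥bis P8·P0 via (80.49,61.135): [(0, 78.8675) (100, 56.8368) (100, 90) (0, 90)]  |A|=2214.7833
3. ⊥bis P8·P1 via (59.22,40.265): [(0, 82.1681) (6.7736, 77.3753) (100, 56.8368) (100, 90) (0, 90)]  |A|=2203.6047
4. ⊥bis P8·P2 via (49.705,47.775): [(30.3852, 72.1735) (100, 56.8368) (100, 90) (16.2693, 90)]  |A|=1900.6393
5. ⊥bis P8·P3 via (76.45,57.55): [(25.2494, 78.6593) (53.1399, 67.1604) (100, 56.8368) (100, 90) (16.2693, 90)]  |A|=1839.7206
6. ⊥bis P8·P4 via (45.845,79.3): [(44.7327, 70.6266) (53.1399, 67.1604) (100, 56.8368) (100, 90) (47.2172, 90)]  |A|=1465.5276
7. ⊥bis P8·P5 via (87.88,52.035): [(44.7327, 70.6266) (53.1399, 67.1604) (100, 56.8368) (100, 90) (47.2172, 90)]  |A|=1465.5276
8. ⊥bis P8·P6 via (46.67,70.35): [(45.7488, 78.5496) (46.7315, 69.8025) (53.1399, 67.1604) (100, 56.8368) (100, 90) (47.2172, 90)]  |A|=1457.1906
9. ⊥bis P8·P7 via (80.4,79.885): [(56.4146, 66.439) (100, 56.8368) (100, 90) (98.4434, 90)]  |A|=741.0526
10. canonical 4-gon: [(56.4146, 66.439) (100, 56.8368) (100, 90) (98.4434, 90)]
11. shoelace: 741.0526

Area of P8's cell: 741.0526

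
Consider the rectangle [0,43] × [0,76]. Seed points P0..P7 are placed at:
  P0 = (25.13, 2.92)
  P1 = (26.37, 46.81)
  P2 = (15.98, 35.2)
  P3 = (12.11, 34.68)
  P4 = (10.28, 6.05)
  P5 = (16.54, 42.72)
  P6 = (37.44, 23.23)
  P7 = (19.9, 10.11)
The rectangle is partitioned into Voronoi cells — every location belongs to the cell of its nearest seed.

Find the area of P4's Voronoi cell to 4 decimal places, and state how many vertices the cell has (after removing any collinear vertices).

1. box [0,43]×[0,76]: [(0, 0) (43, 0) (43, 76) (0, 76)]
2. ⊥bis P4·P0 via (17.705,4.485): [(0, 0) (16.7597, 0) (32.7785, 76) (0, 76)]  |A|=1882.4519
3. ⊥bis P4·P1 via (18.325,26.43): [(0, 33.6638) (0, 0) (16.7597, 0) (22.0228, 24.9703)]  |A|=579.9322
4. ⊥bis P4·P2 via (13.13,20.625): [(0, 23.1924) (0, 0) (16.7597, 0) (20.7911, 19.1269)]  |A|=401.3794
5. ⊥bis P4·P3 via (11.195,20.365): [(16.0451, 20.055) (0, 21.0806) (0, 0) (16.7597, 0) (20.7911, 19.1269)]  |A|=384.4368
6. ⊥bis P4·P5 via (13.41,24.385): [(16.0451, 20.055) (0, 21.0806) (0, 0) (16.7597, 0) (20.7911, 19.1269)]  |A|=384.4368
7. ⊥bis P4·P6 via (23.86,14.64): [(16.0451, 20.055) (0, 21.0806) (0, 0) (16.7597, 0) (20.7911, 19.1269)]  |A|=384.4368
8. ⊥bis P4·P7 via (15.09,8.08): [(9.8695, 20.4497) (0, 21.0806) (0, 0) (16.7597, 0) (17.3394, 2.7502)]  |A|=290.7948
9. canonical 5-gon: [(9.8695, 20.4497) (0, 21.0806) (0, 0) (16.7597, 0) (17.3394, 2.7502)]
10. shoelace: 290.7948

Area of P4's cell: 290.7948 (5 vertices)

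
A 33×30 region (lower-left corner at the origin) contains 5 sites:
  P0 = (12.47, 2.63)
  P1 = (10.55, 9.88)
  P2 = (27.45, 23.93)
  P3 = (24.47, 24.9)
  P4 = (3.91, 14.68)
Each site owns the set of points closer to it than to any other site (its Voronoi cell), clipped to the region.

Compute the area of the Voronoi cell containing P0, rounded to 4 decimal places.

1. box [0,33]×[0,30]: [(0, 0) (33, 0) (33, 30) (0, 30)]
2. ⊥bis P0·P1 via (11.51,6.255): [(0, 3.2068) (0, 0) (33, 0) (33, 11.9461)]  |A|=250.0242
3. ⊥bis P0·P2 via (19.96,13.28): [(24.9049, 9.8023) (0, 3.2068) (0, 0) (33, 0) (33, 4.1091)]  |A|=218.3034
4. ⊥bis P0·P3 via (18.47,13.765): [(24.9049, 9.8023) (0, 3.2068) (0, 0) (33, 0) (33, 4.1091)]  |A|=218.3034
5. ⊥bis P0·P4 via (8.19,8.655): [(24.9049, 9.8023) (0.83, 3.4266) (0, 2.837) (0, 0) (33, 0) (33, 4.1091)]  |A|=218.15
6. canonical 6-gon: [(24.9049, 9.8023) (0.83, 3.4266) (0, 2.837) (0, 0) (33, 0) (33, 4.1091)]
7. shoelace: 218.15

Area of P0's cell: 218.1500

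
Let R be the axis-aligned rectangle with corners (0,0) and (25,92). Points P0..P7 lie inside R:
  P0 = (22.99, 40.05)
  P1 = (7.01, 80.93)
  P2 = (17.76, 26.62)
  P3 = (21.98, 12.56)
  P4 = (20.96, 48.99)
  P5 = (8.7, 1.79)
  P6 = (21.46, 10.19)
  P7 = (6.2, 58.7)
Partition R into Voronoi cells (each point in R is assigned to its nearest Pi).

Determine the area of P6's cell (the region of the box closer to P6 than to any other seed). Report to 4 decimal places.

Area of P6's cell: 122.6959

1. box [0,25]×[0,92]: [(0, 0) (25, 0) (25, 92) (0, 92)]
2. ⊥bis P6·P0 via (22.225,25.12): [(0, 26.2588) (0, 0) (25, 0) (25, 24.9778)]  |A|=640.4575
3. ⊥bis P6·P1 via (14.235,45.56): [(0, 26.2588) (0, 0) (25, 0) (25, 24.9778)]  |A|=640.4575
4. ⊥bis P6·P2 via (19.61,18.405): [(0, 13.9889) (0, 0) (25, 0) (25, 19.6188)]  |A|=420.0961
5. ⊥bis P6·P3 via (21.72,11.375): [(4.8396, 15.0787) (0, 13.9889) (0, 0) (25, 0) (25, 10.6553)]  |A|=329.7422
6. ⊥bis P6·P4 via (21.21,29.59): [(4.8396, 15.0787) (0, 13.9889) (0, 0) (25, 0) (25, 10.6553)]  |A|=329.7422
7. ⊥bis P6·P5 via (15.08,5.99): [(9.8156, 13.9869) (19.0233, 0) (25, 0) (25, 10.6553)]  |A|=122.6959
8. ⊥bis P6·P7 via (13.83,34.445): [(9.8156, 13.9869) (19.0233, 0) (25, 0) (25, 10.6553)]  |A|=122.6959
9. canonical 4-gon: [(9.8156, 13.9869) (19.0233, 0) (25, 0) (25, 10.6553)]
10. shoelace: 122.6959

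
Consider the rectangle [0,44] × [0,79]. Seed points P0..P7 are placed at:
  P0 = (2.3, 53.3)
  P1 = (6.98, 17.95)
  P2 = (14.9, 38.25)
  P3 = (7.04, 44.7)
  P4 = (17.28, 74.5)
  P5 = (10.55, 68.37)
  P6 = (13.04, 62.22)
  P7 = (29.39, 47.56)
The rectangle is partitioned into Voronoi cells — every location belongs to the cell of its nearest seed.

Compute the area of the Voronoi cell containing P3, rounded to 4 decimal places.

Area of P3's cell: 199.4119

1. box [0,44]×[0,79]: [(0, 0) (44, 0) (44, 79) (0, 79)]
2. ⊥bis P3·P0 via (4.67,49): [(0, 46.4261) (0, 0) (44, 0) (44, 70.6772)]  |A|=2576.2727
3. ⊥bis P3·P1 via (7.01,31.325): [(0, 46.4261) (0, 31.3407) (44, 31.242) (44, 70.6772)]  |A|=1199.452
4. ⊥bis P3·P2 via (10.97,41.475): [(27.4468, 61.5537) (0, 46.4261) (0, 31.3407) (2.6488, 31.3348)]  |A|=247.1186
5. ⊥bis P3·P4 via (12.16,59.6): [(22.8338, 55.9322) (19.3928, 57.1146) (0, 46.4261) (0, 31.3407) (2.6488, 31.3348)]  |A|=234.7195
6. ⊥bis P3·P5 via (8.795,56.535): [(21.7517, 54.6137) (16.3173, 55.4195) (0, 46.4261) (0, 31.3407) (2.6488, 31.3348)]  |A|=225.966
7. ⊥bis P3·P6 via (10.04,53.46): [(18.4434, 50.5821) (11.7188, 52.8851) (0, 46.4261) (0, 31.3407) (2.6488, 31.3348)]  |A|=199.8617
8. ⊥bis P3·P7 via (18.215,46.13): [(17.753, 49.7407) (17.6087, 50.868) (11.7188, 52.8851) (0, 46.4261) (0, 31.3407) (2.6488, 31.3348)]  |A|=199.4119
9. canonical 6-gon: [(17.753, 49.7407) (17.6087, 50.868) (11.7188, 52.8851) (0, 46.4261) (0, 31.3407) (2.6488, 31.3348)]
10. shoelace: 199.4119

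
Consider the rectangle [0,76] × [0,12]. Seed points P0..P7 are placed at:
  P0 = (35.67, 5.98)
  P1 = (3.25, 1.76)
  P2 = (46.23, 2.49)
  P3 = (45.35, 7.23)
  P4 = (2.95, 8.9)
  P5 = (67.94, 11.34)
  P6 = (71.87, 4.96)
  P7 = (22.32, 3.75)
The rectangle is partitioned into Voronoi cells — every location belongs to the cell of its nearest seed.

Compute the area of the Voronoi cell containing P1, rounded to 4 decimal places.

1. box [0,76]×[0,12]: [(0, 0) (76, 0) (76, 12) (0, 12)]
2. ⊥bis P1·P0 via (19.46,3.87): [(0, 0) (19.9637, 0) (18.4017, 12) (0, 12)]  |A|=230.1929
3. ⊥bis P1·P2 via (24.74,2.125): [(0, 0) (19.9637, 0) (18.4017, 12) (0, 12)]  |A|=230.1929
4. ⊥bis P1·P3 via (24.3,4.495): [(0, 0) (19.9637, 0) (18.4017, 12) (0, 12)]  |A|=230.1929
5. ⊥bis P1·P4 via (3.1,5.33): [(0, 5.1997) (0, 0) (19.9637, 0) (19.182, 6.0057)]  |A|=109.8191
6. ⊥bis P1·P5 via (35.595,6.55): [(0, 5.1997) (0, 0) (19.9637, 0) (19.182, 6.0057)]  |A|=109.8191
7. ⊥bis P1·P6 via (37.56,3.36): [(0, 5.1997) (0, 0) (19.9637, 0) (19.182, 6.0057)]  |A|=109.8191
8. ⊥bis P1·P7 via (12.785,2.755): [(12.4752, 5.7239) (0, 5.1997) (0, 0) (13.0725, 0)]  |A|=69.8468
9. canonical 4-gon: [(12.4752, 5.7239) (0, 5.1997) (0, 0) (13.0725, 0)]
10. shoelace: 69.8468

Area of P1's cell: 69.8468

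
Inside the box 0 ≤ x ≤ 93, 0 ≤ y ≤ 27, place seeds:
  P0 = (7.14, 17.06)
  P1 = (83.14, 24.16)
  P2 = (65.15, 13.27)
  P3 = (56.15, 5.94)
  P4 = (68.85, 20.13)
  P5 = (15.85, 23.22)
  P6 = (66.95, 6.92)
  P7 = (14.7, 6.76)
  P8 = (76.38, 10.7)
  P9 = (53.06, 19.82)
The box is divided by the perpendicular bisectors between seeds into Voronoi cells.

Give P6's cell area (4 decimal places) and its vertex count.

Area of P6's cell: 116.1529 (4 vertices)

1. box [0,93]×[0,27]: [(0, 0) (93, 0) (93, 27) (0, 27)]
2. ⊥bis P6·P0 via (37.045,11.99): [(35.0123, 0) (93, 0) (93, 27) (39.5897, 27)]  |A|=1503.873
3. ⊥bis P6·P1 via (75.045,15.54): [(35.0123, 0) (91.5928, 0) (62.8418, 27) (39.5897, 27)]  |A|=1077.7402
4. ⊥bis P6·P2 via (66.05,10.095): [(35.2432, 1.3624) (35.0123, 0) (91.5928, 0) (77.4132, 13.3161)]  |A|=404.0603
5. ⊥bis P6·P3 via (61.55,6.43): [(61.3386, 8.7595) (62.1335, 0) (91.5928, 0) (77.4132, 13.3161)]  |A|=268.3547
6. ⊥bis P6·P4 via (67.9,13.525): [(74.7, 12.547) (61.3386, 8.7595) (62.1335, 0) (91.5928, 0) (78.871, 11.947)]  |A|=265.9369
7. ⊥bis P6·P5 via (41.4,15.07): [(74.7, 12.547) (61.3386, 8.7595) (62.1335, 0) (91.5928, 0) (78.871, 11.947)]  |A|=265.9369
8. ⊥bis P6·P7 via (40.825,6.84): [(74.7, 12.547) (61.3386, 8.7595) (62.1335, 0) (91.5928, 0) (78.871, 11.947)]  |A|=265.9369
9. ⊥bis P6·P8 via (71.665,8.81): [(70.6296, 11.3931) (61.3386, 8.7595) (62.1335, 0) (75.1965, 0)]  |A|=116.1529
10. ⊥bis P6·P9 via (60.005,13.37): [(70.6296, 11.3931) (61.3386, 8.7595) (62.1335, 0) (75.1965, 0)]  |A|=116.1529
11. canonical 4-gon: [(70.6296, 11.3931) (61.3386, 8.7595) (62.1335, 0) (75.1965, 0)]
12. shoelace: 116.1529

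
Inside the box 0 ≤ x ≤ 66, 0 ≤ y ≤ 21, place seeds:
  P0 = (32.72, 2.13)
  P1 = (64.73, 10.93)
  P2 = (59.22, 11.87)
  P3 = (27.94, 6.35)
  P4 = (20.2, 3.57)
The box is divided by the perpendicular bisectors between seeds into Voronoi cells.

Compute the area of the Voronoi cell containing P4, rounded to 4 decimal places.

Area of P4's cell: 463.6838

1. box [0,66]×[0,21]: [(0, 0) (66, 0) (66, 21) (0, 21)]
2. ⊥bis P4·P0 via (26.46,2.85): [(0, 0) (26.1322, 0) (28.5475, 21) (0, 21)]  |A|=574.1373
3. ⊥bis P4·P1 via (42.465,7.25): [(0, 0) (26.1322, 0) (28.5475, 21) (0, 21)]  |A|=574.1373
4. ⊥bis P4·P2 via (39.71,7.72): [(0, 0) (26.1322, 0) (28.5475, 21) (0, 21)]  |A|=574.1373
5. ⊥bis P4·P3 via (24.07,4.96): [(0, 0) (25.8515, 0) (18.3089, 21) (0, 21)]  |A|=463.6838
6. canonical 4-gon: [(0, 0) (25.8515, 0) (18.3089, 21) (0, 21)]
7. shoelace: 463.6838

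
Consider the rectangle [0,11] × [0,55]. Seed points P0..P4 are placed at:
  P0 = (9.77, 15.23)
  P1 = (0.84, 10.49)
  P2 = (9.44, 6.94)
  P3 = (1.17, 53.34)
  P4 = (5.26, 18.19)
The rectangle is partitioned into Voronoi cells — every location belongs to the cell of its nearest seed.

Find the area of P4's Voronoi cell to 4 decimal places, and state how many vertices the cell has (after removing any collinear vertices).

1. box [0,11]×[0,55]: [(0, 0) (11, 0) (11, 55) (0, 55)]
2. ⊥bis P4·P0 via (7.515,16.71): [(0, 5.2598) (11, 22.0199) (11, 55) (0, 55)]  |A|=454.9617
3. ⊥bis P4·P1 via (3.05,14.34): [(0, 16.0908) (5.1633, 13.1269) (11, 22.0199) (11, 55) (0, 55)]  |A|=426.9996
4. ⊥bis P4·P2 via (7.35,12.565): [(0, 16.0908) (5.1633, 13.1269) (11, 22.0199) (11, 55) (0, 55)]  |A|=426.9996
5. ⊥bis P4·P3 via (3.215,35.765): [(0, 35.3909) (0, 16.0908) (5.1633, 13.1269) (11, 22.0199) (11, 36.6709)]  |A|=218.3393
6. canonical 5-gon: [(0, 35.3909) (0, 16.0908) (5.1633, 13.1269) (11, 22.0199) (11, 36.6709)]
7. shoelace: 218.3393

Area of P4's cell: 218.3393 (5 vertices)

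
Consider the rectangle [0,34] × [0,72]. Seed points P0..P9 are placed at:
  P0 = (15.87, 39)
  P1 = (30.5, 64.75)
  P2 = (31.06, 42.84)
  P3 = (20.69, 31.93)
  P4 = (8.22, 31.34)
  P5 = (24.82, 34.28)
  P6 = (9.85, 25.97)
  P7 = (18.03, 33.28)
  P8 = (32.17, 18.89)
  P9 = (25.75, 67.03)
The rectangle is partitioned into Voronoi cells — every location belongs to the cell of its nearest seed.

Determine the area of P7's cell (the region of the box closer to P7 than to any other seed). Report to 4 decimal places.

1. box [0,34]×[0,72]: [(0, 0) (34, 0) (34, 72) (0, 72)]
2. ⊥bis P7·P0 via (16.95,36.14): [(0, 29.7393) (0, 0) (34, 0) (34, 42.5785)]  |A|=1229.402
3. ⊥bis P7·P1 via (24.265,49.015): [(0, 29.7393) (0, 0) (34, 0) (34, 42.5785)]  |A|=1229.402
4. ⊥bis P7·P2 via (24.545,38.06): [(24.0003, 38.8024) (0, 29.7393) (0, 0) (34, 0) (34, 25.1731)]  |A|=1142.3781
5. ⊥bis P7·P3 via (19.36,32.605): [(22.1508, 38.1039) (0, 29.7393) (0, 0) (2.8123, 0)]  |A|=382.9557
6. ⊥bis P7·P4 via (13.125,32.31): [(14.8313, 23.6818) (22.1508, 38.1039) (12.686, 34.5298)]  |A|=55.1711
7. ⊥bis P7·P5 via (21.425,33.78): [(14.8313, 23.6818) (21.0947, 36.0229) (20.86, 37.6165) (12.686, 34.5298)]  |A|=54.0854
8. ⊥bis P7·P6 via (13.94,29.625): [(13.5753, 30.0331) (16.4322, 26.8362) (21.0947, 36.0229) (20.86, 37.6165) (12.686, 34.5298)]  |A|=47.0203
9. ⊥bis P7·P8 via (25.1,26.085): [(13.5753, 30.0331) (16.4322, 26.8362) (21.0947, 36.0229) (20.86, 37.6165) (12.686, 34.5298)]  |A|=47.0203
10. ⊥bis P7·P9 via (21.89,50.155): [(13.5753, 30.0331) (16.4322, 26.8362) (21.0947, 36.0229) (20.86, 37.6165) (12.686, 34.5298)]  |A|=47.0203
11. canonical 5-gon: [(13.5753, 30.0331) (16.4322, 26.8362) (21.0947, 36.0229) (20.86, 37.6165) (12.686, 34.5298)]
12. shoelace: 47.0203

Area of P7's cell: 47.0203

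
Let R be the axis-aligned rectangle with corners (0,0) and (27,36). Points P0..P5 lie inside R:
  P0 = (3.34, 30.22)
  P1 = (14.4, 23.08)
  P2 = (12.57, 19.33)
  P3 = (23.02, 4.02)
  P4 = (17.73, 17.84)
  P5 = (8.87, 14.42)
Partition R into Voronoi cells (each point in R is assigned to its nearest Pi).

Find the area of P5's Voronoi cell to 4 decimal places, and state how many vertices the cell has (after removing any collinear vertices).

1. box [0,27]×[0,36]: [(0, 0) (27, 0) (27, 36) (0, 36)]
2. ⊥bis P5·P0 via (6.105,22.32): [(0, 20.1833) (0, 0) (27, 0) (27, 29.6333)]  |A|=672.5228
3. ⊥bis P5·P1 via (11.635,18.75): [(6.0658, 22.3063) (0, 20.1833) (0, 0) (27, 0) (27, 8.9384)]  |A|=455.908
4. ⊥bis P5·P2 via (10.72,16.875): [(4.3223, 21.6961) (0, 20.1833) (0, 0) (27, 0) (27, 4.607)]  |A|=388.7538
5. ⊥bis P5·P3 via (15.945,9.22): [(17.7035, 11.6125) (4.3223, 21.6961) (0, 20.1833) (0, 0) (9.1685, 0)]  |A|=263.8048
6. ⊥bis P5·P4 via (13.3,16.13): [(15.9596, 9.2399) (13.9528, 14.4389) (4.3223, 21.6961) (0, 20.1833) (0, 0) (9.1685, 0)]  |A|=256.891
7. canonical 6-gon: [(15.9596, 9.2399) (13.9528, 14.4389) (4.3223, 21.6961) (0, 20.1833) (0, 0) (9.1685, 0)]
8. shoelace: 256.891

Area of P5's cell: 256.8910 (6 vertices)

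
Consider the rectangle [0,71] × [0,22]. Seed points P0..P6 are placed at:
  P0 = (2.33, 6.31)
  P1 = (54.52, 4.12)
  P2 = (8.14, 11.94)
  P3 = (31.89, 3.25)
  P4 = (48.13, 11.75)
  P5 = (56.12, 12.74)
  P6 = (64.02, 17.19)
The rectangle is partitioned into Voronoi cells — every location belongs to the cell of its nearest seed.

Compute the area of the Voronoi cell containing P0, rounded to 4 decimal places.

1. box [0,71]×[0,22]: [(0, 0) (71, 0) (71, 22) (0, 22)]
2. ⊥bis P0·P1 via (28.425,5.215): [(0, 0) (28.2062, 0) (29.1293, 22) (0, 22)]  |A|=630.6905
3. ⊥bis P0·P2 via (5.235,9.125): [(0, 14.5274) (0, 0) (14.0773, 0)]  |A|=102.2531
4. ⊥bis P0·P3 via (17.11,4.78): [(0, 14.5274) (0, 0) (14.0773, 0)]  |A|=102.2531
5. ⊥bis P0·P4 via (25.23,9.03): [(0, 14.5274) (0, 0) (14.0773, 0)]  |A|=102.2531
6. ⊥bis P0·P5 via (29.225,9.525): [(0, 14.5274) (0, 0) (14.0773, 0)]  |A|=102.2531
7. ⊥bis P0·P6 via (33.175,11.75): [(0, 14.5274) (0, 0) (14.0773, 0)]  |A|=102.2531
8. canonical 3-gon: [(0, 14.5274) (0, 0) (14.0773, 0)]
9. shoelace: 102.2531

Area of P0's cell: 102.2531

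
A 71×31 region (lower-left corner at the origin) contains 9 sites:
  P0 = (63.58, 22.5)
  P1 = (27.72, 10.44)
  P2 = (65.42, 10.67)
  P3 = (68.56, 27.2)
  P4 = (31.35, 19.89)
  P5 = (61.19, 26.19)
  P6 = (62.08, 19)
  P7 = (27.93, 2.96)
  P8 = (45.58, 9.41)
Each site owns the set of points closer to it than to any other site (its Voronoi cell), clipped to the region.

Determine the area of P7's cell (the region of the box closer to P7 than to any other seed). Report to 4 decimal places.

Area of P7's cell: 243.3935

1. box [0,71]×[0,31]: [(0, 0) (71, 0) (71, 31) (0, 31)]
2. ⊥bis P7·P0 via (45.755,12.73): [(0, 0) (52.7324, 0) (35.7411, 31) (0, 31)]  |A|=1371.3391
3. ⊥bis P7·P1 via (27.825,6.7): [(0, 5.9188) (0, 0) (52.7324, 0) (48.7383, 7.2871)]  |A|=336.3706
4. ⊥bis P7·P2 via (46.675,6.815): [(46.5903, 7.2268) (0, 5.9188) (0, 0) (48.0765, 0)]  |A|=311.6003
5. ⊥bis P7·P3 via (48.245,15.08): [(46.5903, 7.2268) (0, 5.9188) (0, 0) (48.0765, 0)]  |A|=311.6003
6. ⊥bis P7·P4 via (29.64,11.425): [(46.5903, 7.2268) (0, 5.9188) (0, 0) (48.0765, 0)]  |A|=311.6003
7. ⊥bis P7·P5 via (44.56,14.575): [(46.5903, 7.2268) (0, 5.9188) (0, 0) (48.0765, 0)]  |A|=311.6003
8. ⊥bis P7·P6 via (45.005,10.98): [(46.5903, 7.2268) (0, 5.9188) (0, 0) (48.0765, 0)]  |A|=311.6003
9. ⊥bis P7·P8 via (36.755,6.185): [(36.478, 6.9429) (0, 5.9188) (0, 0) (39.0152, 0)]  |A|=243.3935
10. canonical 4-gon: [(36.478, 6.9429) (0, 5.9188) (0, 0) (39.0152, 0)]
11. shoelace: 243.3935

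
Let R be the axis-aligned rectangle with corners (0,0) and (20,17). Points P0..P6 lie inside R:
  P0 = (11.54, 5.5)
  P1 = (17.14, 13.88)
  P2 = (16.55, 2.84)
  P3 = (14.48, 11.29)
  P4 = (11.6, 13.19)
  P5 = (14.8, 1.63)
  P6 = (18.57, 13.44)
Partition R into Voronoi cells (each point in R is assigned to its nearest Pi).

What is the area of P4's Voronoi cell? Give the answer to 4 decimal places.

1. box [0,20]×[0,17]: [(0, 0) (20, 0) (20, 17) (0, 17)]
2. ⊥bis P4·P0 via (11.57,9.345): [(0, 9.4353) (20, 9.2792) (20, 17) (0, 17)]  |A|=152.855
3. ⊥bis P4·P1 via (14.37,13.535): [(0, 9.4353) (14.8951, 9.3191) (13.9384, 17) (0, 17)]  |A|=109.8688
4. ⊥bis P4·P2 via (14.075,8.015): [(0, 9.4353) (14.8951, 9.3191) (13.9384, 17) (0, 17)]  |A|=109.8688
5. ⊥bis P4·P3 via (13.04,12.24): [(0, 9.4353) (11.1324, 9.3484) (14.2945, 14.1415) (13.9384, 17) (0, 17)]  |A|=100.8049
6. ⊥bis P4·P5 via (13.2,7.41): [(0, 9.4353) (11.1324, 9.3484) (14.2945, 14.1415) (13.9384, 17) (0, 17)]  |A|=100.8049
7. ⊥bis P4·P6 via (15.085,13.315): [(0, 9.4353) (11.1324, 9.3484) (14.2945, 14.1415) (13.9384, 17) (0, 17)]  |A|=100.8049
8. canonical 5-gon: [(0, 9.4353) (11.1324, 9.3484) (14.2945, 14.1415) (13.9384, 17) (0, 17)]
9. shoelace: 100.8049

Area of P4's cell: 100.8049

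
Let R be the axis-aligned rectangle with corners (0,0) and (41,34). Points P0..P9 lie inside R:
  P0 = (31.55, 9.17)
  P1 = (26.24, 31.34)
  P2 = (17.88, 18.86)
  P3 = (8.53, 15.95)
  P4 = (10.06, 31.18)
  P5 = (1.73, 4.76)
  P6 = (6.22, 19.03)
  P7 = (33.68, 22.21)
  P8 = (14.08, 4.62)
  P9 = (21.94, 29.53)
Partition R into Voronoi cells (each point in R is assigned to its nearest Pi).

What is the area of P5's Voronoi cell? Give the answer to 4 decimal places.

1. box [0,41]×[0,34]: [(0, 0) (41, 0) (41, 34) (0, 34)]
2. ⊥bis P5·P0 via (16.64,6.965): [(0, 0) (17.67, 0) (12.6419, 34) (0, 34)]  |A|=515.3023
3. ⊥bis P5·P1 via (13.985,18.05): [(0, 30.9459) (0, 0) (17.67, 0) (15.161, 16.9655)]  |A|=384.4768
4. ⊥bis P5·P2 via (9.805,11.81): [(0, 23.0405) (0, 0) (17.67, 0) (17.1712, 3.3728)]  |A|=227.616
5. ⊥bis P5·P3 via (5.13,10.355): [(0, 13.4724) (0, 0) (17.67, 0) (17.2257, 3.0046)]  |A|=142.5818
6. ⊥bis P5·P4 via (5.895,17.97): [(0, 13.4724) (0, 0) (17.67, 0) (17.2257, 3.0046)]  |A|=142.5818
7. ⊥bis P5·P6 via (3.975,11.895): [(1.1149, 12.7949) (0, 13.1457) (0, 0) (17.67, 0) (17.2257, 3.0046)]  |A|=142.3997
8. ⊥bis P5·P7 via (17.705,13.485): [(1.1149, 12.7949) (0, 13.1457) (0, 0) (17.67, 0) (17.2257, 3.0046)]  |A|=142.3997
9. ⊥bis P5·P8 via (7.905,4.69): [(7.9498, 8.6415) (1.1149, 12.7949) (0, 13.1457) (0, 0) (7.8518, 0)]  |A|=87.295
10. ⊥bis P5·P9 via (11.835,17.145): [(7.9498, 8.6415) (1.1149, 12.7949) (0, 13.1457) (0, 0) (7.8518, 0)]  |A|=87.295
11. canonical 5-gon: [(7.9498, 8.6415) (1.1149, 12.7949) (0, 13.1457) (0, 0) (7.8518, 0)]
12. shoelace: 87.295

Area of P5's cell: 87.2950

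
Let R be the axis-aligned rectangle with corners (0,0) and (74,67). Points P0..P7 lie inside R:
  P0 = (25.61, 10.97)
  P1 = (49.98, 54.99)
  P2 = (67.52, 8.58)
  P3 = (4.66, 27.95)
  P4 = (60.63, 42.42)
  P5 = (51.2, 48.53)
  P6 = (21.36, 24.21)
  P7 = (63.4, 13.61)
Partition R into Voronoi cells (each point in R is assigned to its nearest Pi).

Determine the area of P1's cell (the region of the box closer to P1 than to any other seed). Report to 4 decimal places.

1. box [0,74]×[0,67]: [(0, 0) (74, 0) (74, 67) (0, 67)]
2. ⊥bis P1·P0 via (37.795,32.98): [(0, 53.9038) (74, 12.9365) (74, 67) (0, 67)]  |A|=2484.911
3. ⊥bis P1·P2 via (58.75,31.785): [(0, 53.9038) (47.5794, 27.5632) (74, 37.5485) (74, 67) (0, 67)]  |A|=2159.7786
4. ⊥bis P1·P3 via (27.32,41.47): [(29.7174, 37.4518) (47.5794, 27.5632) (74, 37.5485) (74, 67) (12.0876, 67)]  |A|=1786.602
5. ⊥bis P1·P4 via (55.305,48.705): [(29.7174, 37.4518) (37.16, 33.3315) (74, 64.5444) (74, 67) (12.0876, 67)]  |A|=1161.1156
6. ⊥bis P1·P5 via (50.59,51.76): [(24.1588, 46.7683) (61.2975, 53.7822) (74, 64.5444) (74, 67) (12.0876, 67)]  |A|=842.7912
7. ⊥bis P1·P6 via (35.67,39.6): [(19.4214, 54.7084) (27.3188, 47.3651) (61.2975, 53.7822) (74, 64.5444) (74, 67) (12.0876, 67)]  |A|=828.8321
8. ⊥bis P1·P7 via (56.69,34.3): [(19.4214, 54.7084) (27.3188, 47.3651) (61.2975, 53.7822) (74, 64.5444) (74, 67) (12.0876, 67)]  |A|=828.8321
9. canonical 6-gon: [(19.4214, 54.7084) (27.3188, 47.3651) (61.2975, 53.7822) (74, 64.5444) (74, 67) (12.0876, 67)]
10. shoelace: 828.8321

Area of P1's cell: 828.8321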